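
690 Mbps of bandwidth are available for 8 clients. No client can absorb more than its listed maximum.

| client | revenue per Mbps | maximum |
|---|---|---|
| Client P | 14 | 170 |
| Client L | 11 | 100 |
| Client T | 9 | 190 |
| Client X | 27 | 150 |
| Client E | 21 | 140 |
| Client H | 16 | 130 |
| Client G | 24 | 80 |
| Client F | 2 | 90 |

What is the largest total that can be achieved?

Rank by revenue per Mbps: Client X 27 > Client G 24 > Client E 21 > Client H 16 > Client P 14 > Client L 11 > Client T 9 > Client F 2.
Client X: +150 to 150 (cap) → 540 left.
Client G: +80 to 80 (cap) → 460 left.
Client E: +140 to 140 (cap) → 320 left.
Client H takes 130 to reach its cap of 130 → 190 left.
Give Client P 170 to hit its cap of 170 → 20 left.
Only 20 left; Client L takes them to reach 20.
Total = 14×170 + 11×20 + 27×150 + 21×140 + 16×130 + 24×80 = 13590.

13590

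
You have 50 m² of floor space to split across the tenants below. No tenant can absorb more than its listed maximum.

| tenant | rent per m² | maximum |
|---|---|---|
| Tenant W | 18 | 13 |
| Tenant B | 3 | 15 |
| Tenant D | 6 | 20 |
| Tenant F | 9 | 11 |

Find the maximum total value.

Highest rent per m² first: Tenant W 18 > Tenant F 9 > Tenant D 6 > Tenant B 3.
Tenant W: +13 to 13 (cap) ; 37 left.
Give Tenant F 11 to hit its cap of 11 ; 26 left.
Tenant D: +20 to 20 (cap) ; 6 left.
Only 6 left; Tenant B takes them to reach 6.
Total = 18×13 + 3×6 + 6×20 + 9×11 = 471.

471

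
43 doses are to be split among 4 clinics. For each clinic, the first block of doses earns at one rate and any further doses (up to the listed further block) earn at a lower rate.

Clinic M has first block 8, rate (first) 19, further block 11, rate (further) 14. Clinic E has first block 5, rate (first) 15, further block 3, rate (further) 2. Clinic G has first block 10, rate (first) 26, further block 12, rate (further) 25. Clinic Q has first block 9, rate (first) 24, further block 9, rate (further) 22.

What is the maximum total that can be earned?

1031

Rank every tier by rate: Clinic G/first 26 > Clinic G/second 25 > Clinic Q/first 24 > Clinic Q/second 22 > Clinic M/first 19 > Clinic E/first 15 > Clinic M/second 14 > Clinic E/second 2.
Clinic G/first (26): +10 → 33 left.
Clinic G/second (25): +12 → 21 left.
Fill Clinic Q first block (9 at 24) → 12 left.
Fill Clinic Q second block (9 at 22) → 3 left.
Clinic M/first: +3 of 8 at 19; pool empty.
Total = 26×10 + 25×12 + 24×9 + 22×9 + 19×3 = 1031.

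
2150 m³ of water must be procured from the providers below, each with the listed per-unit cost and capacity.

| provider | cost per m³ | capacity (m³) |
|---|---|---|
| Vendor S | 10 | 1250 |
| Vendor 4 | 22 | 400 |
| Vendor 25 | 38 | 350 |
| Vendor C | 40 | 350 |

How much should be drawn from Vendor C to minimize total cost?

150

Cheapest first:
Vendor S (10): use full 1250 → 900 m³ to go.
Vendor 4 at 22: take all 400 m³ → 500 still needed.
Vendor 25 at 38: take all 350 m³ → 150 still needed.
Take 150 from Vendor C at 40 to finish.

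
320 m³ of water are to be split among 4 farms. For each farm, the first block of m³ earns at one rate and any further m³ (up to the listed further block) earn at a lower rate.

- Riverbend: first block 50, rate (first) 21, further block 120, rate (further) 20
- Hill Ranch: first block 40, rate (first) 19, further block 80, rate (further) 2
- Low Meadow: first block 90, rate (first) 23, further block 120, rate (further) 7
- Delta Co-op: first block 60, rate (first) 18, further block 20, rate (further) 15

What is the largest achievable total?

6640

Rank every tier by rate: Low Meadow/T1 23 > Riverbend/T1 21 > Riverbend/T2 20 > Hill Ranch/T1 19 > Delta Co-op/T1 18 > Delta Co-op/T2 15 > Low Meadow/T2 7 > Hill Ranch/T2 2.
Low Meadow T1 at 23: fill all 90 ; 230 left.
Riverbend/T1 (21): +50 ; 180 left.
Riverbend/T2 (20): +120 ; 60 left.
Hill Ranch T1 at 19: fill all 40 ; 20 left.
Delta Co-op T1 at 18: only 20 left, fill 20.
Total = 23×90 + 21×50 + 20×120 + 19×40 + 18×20 = 6640.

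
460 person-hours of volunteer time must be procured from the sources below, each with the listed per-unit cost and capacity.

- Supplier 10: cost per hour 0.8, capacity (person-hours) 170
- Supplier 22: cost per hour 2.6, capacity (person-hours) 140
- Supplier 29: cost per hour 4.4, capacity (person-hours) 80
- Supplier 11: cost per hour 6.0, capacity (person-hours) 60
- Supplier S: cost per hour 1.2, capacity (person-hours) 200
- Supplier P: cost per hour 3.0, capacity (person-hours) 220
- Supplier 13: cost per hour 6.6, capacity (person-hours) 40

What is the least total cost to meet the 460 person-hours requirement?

Cheapest first:
Take 170 from Supplier 10 at 0.8 ; need 290 more.
Supplier S (1.2): use full 200 ; 90 person-hours to go.
Supplier 22 at 2.6: take 90 of its 140 ; requirement met.
Supplier P, Supplier 29, Supplier 11, Supplier 13: unused.
Cost = 170×0.8 + 200×1.2 + 90×2.6 = 610.

610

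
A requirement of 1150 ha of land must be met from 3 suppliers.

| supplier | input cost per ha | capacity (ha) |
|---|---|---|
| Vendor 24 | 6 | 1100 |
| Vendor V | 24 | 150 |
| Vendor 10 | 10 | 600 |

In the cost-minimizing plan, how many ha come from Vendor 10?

Cheapest first:
Vendor 24 at 6: take all 1100 ha ; 50 still needed.
Vendor 10 (10): take the remaining 50 ; done.
Vendor V: unused.

50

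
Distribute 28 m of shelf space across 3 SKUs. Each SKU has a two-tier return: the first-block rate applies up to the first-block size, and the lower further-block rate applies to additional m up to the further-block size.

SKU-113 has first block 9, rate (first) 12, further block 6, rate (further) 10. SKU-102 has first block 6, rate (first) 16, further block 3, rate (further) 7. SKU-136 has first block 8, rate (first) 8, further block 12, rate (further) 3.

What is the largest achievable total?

320

Treat each block as its own option and order by rate: SKU-102/first 16 > SKU-113/first 12 > SKU-113/second 10 > SKU-136/first 8 > SKU-102/second 7 > SKU-136/second 3.
Fill SKU-102 first block (6 at 16) ; 22 left.
Fill SKU-113 first block (9 at 12) ; 13 left.
Fill SKU-113 second block (6 at 10) ; 7 left.
SKU-136/first: +7 of 8 at 8; pool empty.
Total = 16×6 + 12×9 + 10×6 + 8×7 = 320.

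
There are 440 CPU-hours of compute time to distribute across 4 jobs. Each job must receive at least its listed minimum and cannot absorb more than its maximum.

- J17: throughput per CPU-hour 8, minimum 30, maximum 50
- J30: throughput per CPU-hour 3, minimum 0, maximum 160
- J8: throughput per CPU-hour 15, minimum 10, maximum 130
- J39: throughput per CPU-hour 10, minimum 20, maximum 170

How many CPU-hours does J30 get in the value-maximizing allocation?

90

Meeting every minimum uses 30+0+10+20 = 60 CPU-hours, leaving 380.
Rank by throughput per CPU-hour: J8 15 > J39 10 > J17 8 > J30 3.
J8 takes 120 more to reach its cap of 130 → 260 left.
Give J39 150 more to hit its cap of 170 → 110 left.
J17 takes 20 more to reach its cap of 50 → 90 left.
J30: +90 (room for 160) → 90. Pool exhausted.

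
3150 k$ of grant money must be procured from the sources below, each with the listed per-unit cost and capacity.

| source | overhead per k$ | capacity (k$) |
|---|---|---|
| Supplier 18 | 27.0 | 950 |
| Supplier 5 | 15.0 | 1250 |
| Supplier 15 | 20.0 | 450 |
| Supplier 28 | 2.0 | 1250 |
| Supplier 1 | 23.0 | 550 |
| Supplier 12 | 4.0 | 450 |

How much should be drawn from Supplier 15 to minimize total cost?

200

Cheapest first:
Take 1250 from Supplier 28 at 2.0 ; need 1900 more.
Supplier 12 (4.0): use full 450 ; 1450 k$ to go.
Supplier 5 (15.0): use full 1250 ; 200 k$ to go.
Supplier 15 at 20.0: take 200 of its 450 ; requirement met.
Supplier 1, Supplier 18: unused.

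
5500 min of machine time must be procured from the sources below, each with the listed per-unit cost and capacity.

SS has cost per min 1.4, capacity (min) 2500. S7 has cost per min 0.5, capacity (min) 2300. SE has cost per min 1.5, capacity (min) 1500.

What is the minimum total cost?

5700

Fill from the cheapest source first.
S7 at 0.5: take all 2300 min ; 3200 still needed.
SS at 1.4: take all 2500 min ; 700 still needed.
SE at 1.5: take 700 of its 1500 ; requirement met.
Cost = 2300×0.5 + 2500×1.4 + 700×1.5 = 5700.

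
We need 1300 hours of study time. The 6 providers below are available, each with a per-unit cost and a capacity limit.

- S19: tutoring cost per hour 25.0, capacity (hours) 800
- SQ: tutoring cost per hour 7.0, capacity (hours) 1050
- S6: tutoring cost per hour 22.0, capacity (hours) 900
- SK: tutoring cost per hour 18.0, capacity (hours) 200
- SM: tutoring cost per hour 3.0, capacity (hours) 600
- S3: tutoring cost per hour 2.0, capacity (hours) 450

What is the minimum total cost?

Fill from the cheapest provider first.
S3 (2.0): use full 450 → 850 hours to go.
SM (3.0): use full 600 → 250 hours to go.
SQ (7.0): take the remaining 250 → done.
SK, S6, S19: unused.
Cost = 450×2.0 + 600×3.0 + 250×7.0 = 4450.

4450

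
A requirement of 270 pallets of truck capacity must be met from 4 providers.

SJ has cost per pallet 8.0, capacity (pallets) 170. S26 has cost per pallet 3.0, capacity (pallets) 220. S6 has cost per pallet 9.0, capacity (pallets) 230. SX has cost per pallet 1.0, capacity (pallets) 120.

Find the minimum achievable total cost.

Cheapest first:
SX at 1.0: take all 120 pallets → 150 still needed.
Take 150 from S26 at 3.0 to finish.
SJ, S6: unused.
Cost = 120×1.0 + 150×3.0 = 570.

570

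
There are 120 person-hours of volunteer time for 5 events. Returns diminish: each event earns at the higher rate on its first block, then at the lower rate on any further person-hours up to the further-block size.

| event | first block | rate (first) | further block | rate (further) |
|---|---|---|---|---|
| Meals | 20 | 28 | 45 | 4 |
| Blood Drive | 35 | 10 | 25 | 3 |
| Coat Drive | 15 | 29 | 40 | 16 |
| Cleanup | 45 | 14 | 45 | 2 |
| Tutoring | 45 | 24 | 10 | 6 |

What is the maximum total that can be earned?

Rank every tier by rate: Coat Drive/T1 29 > Meals/T1 28 > Tutoring/T1 24 > Coat Drive/T2 16 > Cleanup/T1 14 > Blood Drive/T1 10 > Tutoring/T2 6 > Meals/T2 4 > Blood Drive/T2 3 > Cleanup/T2 2.
Fill Coat Drive T1 block (15 at 29) — 105 left.
Fill Meals T1 block (20 at 28) — 85 left.
Fill Tutoring T1 block (45 at 24) — 40 left.
Coat Drive/T2 (16): +40 — 0 left.
Total = 29×15 + 28×20 + 24×45 + 16×40 = 2715.

2715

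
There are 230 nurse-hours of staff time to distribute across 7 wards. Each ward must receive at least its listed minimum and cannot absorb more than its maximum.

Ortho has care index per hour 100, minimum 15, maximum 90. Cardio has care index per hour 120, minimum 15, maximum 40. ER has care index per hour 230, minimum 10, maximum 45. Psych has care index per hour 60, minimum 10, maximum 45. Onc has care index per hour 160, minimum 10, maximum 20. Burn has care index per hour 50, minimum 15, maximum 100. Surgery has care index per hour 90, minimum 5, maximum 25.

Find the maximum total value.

Meeting every minimum uses 15+15+10+10+10+15+5 = 80 nurse-hours, leaving 150.
Highest care index per hour first: ER 230 > Onc 160 > Cardio 120 > Ortho 100 > Surgery 90 > Psych 60 > Burn 50.
Give ER 35 more to hit its cap of 45 — 115 left.
Onc: +10 to 20 (cap) — 105 left.
Give Cardio 25 more to hit its cap of 40 — 80 left.
Give Ortho 75 more to hit its cap of 90 — 5 left.
Surgery: +5 (room for 20) → 10. Pool exhausted.
Total = 100×90 + 120×40 + 230×45 + 60×10 + 160×20 + 50×15 + 90×10 = 29600.

29600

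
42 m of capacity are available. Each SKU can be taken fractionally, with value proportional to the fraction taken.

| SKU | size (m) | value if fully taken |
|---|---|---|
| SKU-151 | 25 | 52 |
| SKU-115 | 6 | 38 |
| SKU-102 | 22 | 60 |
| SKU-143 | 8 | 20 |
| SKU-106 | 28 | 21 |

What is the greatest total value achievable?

Sort by value density: SKU-115 38/6≈6.33, SKU-102 60/22≈2.73, SKU-143 20/8≈2.5, SKU-151 52/25≈2.08, SKU-106 21/28≈0.75.
All 6 m of SKU-115 fit (value 38) — 36 remain.
All 22 m of SKU-102 fit (value 60) — 14 remain.
All 8 m of SKU-143 fit (value 20) — 6 remain.
6 m left: a 6/25 share of SKU-151 gives 52×6/25 = 12.48.
Total value = 130.48.

130.48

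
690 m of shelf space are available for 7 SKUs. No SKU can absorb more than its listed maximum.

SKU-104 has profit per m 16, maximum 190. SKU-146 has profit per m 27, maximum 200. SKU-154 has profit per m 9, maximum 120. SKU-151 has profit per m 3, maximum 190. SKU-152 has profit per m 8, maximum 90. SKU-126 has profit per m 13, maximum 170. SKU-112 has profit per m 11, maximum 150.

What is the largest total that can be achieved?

12080

Order the SKUs by profit per m: SKU-146 27 > SKU-104 16 > SKU-126 13 > SKU-112 11 > SKU-154 9 > SKU-152 8 > SKU-151 3.
Give SKU-146 200 to hit its cap of 200 → 490 left.
SKU-104 takes 190 to reach its cap of 190 → 300 left.
SKU-126 takes 170 to reach its cap of 170 → 130 left.
Only 130 left; SKU-112 takes them to reach 130.
Total = 16×190 + 27×200 + 13×170 + 11×130 = 12080.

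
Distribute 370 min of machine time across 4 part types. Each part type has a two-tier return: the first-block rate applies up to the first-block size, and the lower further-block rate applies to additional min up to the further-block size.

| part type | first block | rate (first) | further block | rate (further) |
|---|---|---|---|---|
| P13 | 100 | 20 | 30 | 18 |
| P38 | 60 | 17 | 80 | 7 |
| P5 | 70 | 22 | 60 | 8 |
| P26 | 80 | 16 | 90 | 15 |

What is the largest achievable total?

Rank every tier by rate: P5/first 22 > P13/first 20 > P13/second 18 > P38/first 17 > P26/first 16 > P26/second 15 > P5/second 8 > P38/second 7.
Fill P5 first block (70 at 22) → 300 left.
P13 first at 20: fill all 100 → 200 left.
Fill P13 second block (30 at 18) → 170 left.
Fill P38 first block (60 at 17) → 110 left.
P26/first (16): +80 → 30 left.
30 remain; put them into P26 second at 15.
Total = 22×70 + 20×100 + 18×30 + 17×60 + 16×80 + 15×30 = 6830.

6830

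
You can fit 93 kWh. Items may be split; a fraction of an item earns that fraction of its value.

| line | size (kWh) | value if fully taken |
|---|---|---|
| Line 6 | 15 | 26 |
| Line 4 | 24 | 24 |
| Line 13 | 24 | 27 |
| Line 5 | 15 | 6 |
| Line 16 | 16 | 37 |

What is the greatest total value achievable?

119.6

Rank by value-to-size ratio: Line 16 37/16≈2.31, Line 6 26/15≈1.73, Line 13 27/24≈1.12, Line 4 24/24≈1, Line 5 6/15≈0.4.
All 16 kWh of Line 16 fit (value 37) ; 77 remain.
Take all of Line 6 (15 kWh, value 26) ; 62 kWh left.
Line 13: take in full, 24 kWh for value 27 ; 38 left.
All 24 kWh of Line 4 fit (value 24) ; 14 remain.
14 kWh left: a 14/15 share of Line 5 gives 6×14/15 = 5.6.
Total value = 119.6.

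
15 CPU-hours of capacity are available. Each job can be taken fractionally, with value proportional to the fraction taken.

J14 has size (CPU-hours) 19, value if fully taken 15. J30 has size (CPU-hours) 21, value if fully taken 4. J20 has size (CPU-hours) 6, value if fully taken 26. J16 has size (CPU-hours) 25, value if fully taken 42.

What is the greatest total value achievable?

41.12

Sort by value density: J20 26/6≈4.33, J16 42/25≈1.68, J14 15/19≈0.789, J30 4/21≈0.19.
J20: take in full, 6 CPU-hours for value 26 → 9 left.
Only 9 CPU-hours remain; take 9/25 of J16 for value 42×9/25 = 15.12.
Total value = 41.12.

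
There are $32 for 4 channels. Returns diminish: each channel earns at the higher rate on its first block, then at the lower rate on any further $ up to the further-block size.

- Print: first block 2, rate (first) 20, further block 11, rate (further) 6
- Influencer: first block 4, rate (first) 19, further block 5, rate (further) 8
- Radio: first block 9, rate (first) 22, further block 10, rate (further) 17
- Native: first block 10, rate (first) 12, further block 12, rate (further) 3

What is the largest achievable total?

Treat each block as its own option and order by rate: Radio/first 22 > Print/first 20 > Influencer/first 19 > Radio/second 17 > Native/first 12 > Influencer/second 8 > Print/second 6 > Native/second 3.
Radio first at 22: fill all 9 ; 23 left.
Fill Print first block (2 at 20) ; 21 left.
Fill Influencer first block (4 at 19) ; 17 left.
Fill Radio second block (10 at 17) ; 7 left.
Native/first: +7 of 10 at 12; pool empty.
Total = 22×9 + 20×2 + 19×4 + 17×10 + 12×7 = 568.

568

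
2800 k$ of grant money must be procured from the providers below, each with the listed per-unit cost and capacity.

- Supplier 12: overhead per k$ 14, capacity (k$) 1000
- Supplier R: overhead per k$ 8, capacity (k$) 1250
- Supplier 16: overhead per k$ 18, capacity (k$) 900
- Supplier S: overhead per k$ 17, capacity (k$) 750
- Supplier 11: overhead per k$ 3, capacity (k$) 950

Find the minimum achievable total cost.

Cheapest first:
Supplier 11 (3): use full 950 — 1850 k$ to go.
Supplier R (8): use full 1250 — 600 k$ to go.
Supplier 12 at 14: take 600 of its 1000 — requirement met.
Supplier S, Supplier 16: unused.
Cost = 950×3 + 1250×8 + 600×14 = 21250.

21250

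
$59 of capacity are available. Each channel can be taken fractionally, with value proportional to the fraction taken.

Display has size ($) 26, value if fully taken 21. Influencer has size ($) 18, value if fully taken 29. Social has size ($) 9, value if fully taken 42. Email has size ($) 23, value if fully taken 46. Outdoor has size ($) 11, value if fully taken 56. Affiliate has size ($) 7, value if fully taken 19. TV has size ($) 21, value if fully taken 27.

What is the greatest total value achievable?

177.5

Sort by value density: Outdoor 56/11≈5.09, Social 42/9≈4.67, Affiliate 19/7≈2.71, Email 46/23≈2, Influencer 29/18≈1.61, TV 27/21≈1.29, Display 21/26≈0.808.
All 11 $ of Outdoor fit (value 56) ; 48 remain.
All 9 $ of Social fit (value 42) ; 39 remain.
Affiliate: take in full, 7 $ for value 19 ; 32 left.
Email: take in full, 23 $ for value 46 ; 9 left.
9 $ left: a 9/18 share of Influencer gives 29×9/18 = 14.5.
Total value = 177.5.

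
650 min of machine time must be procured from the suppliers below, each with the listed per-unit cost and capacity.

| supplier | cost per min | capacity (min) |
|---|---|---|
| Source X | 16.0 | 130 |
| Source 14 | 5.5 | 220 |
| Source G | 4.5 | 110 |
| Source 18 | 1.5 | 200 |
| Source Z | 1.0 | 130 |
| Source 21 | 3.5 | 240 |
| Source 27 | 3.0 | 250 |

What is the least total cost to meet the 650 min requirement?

1425

Fill from the cheapest supplier first.
Source Z (1.0): use full 130 ; 520 min to go.
Source 18 at 1.5: take all 200 min ; 320 still needed.
Source 27 (3.0): use full 250 ; 70 min to go.
Source 21 at 3.5: take 70 of its 240 ; requirement met.
Source G, Source 14, Source X: unused.
Cost = 130×1.0 + 200×1.5 + 250×3.0 + 70×3.5 = 1425.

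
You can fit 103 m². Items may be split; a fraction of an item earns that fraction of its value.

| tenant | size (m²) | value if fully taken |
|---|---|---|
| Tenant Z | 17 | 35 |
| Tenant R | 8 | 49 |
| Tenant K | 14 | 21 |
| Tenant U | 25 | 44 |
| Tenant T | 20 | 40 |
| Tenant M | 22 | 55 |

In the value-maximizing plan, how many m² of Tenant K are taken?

11

Best value per unit of size first: Tenant R 49/8≈6.12, Tenant M 55/22≈2.5, Tenant Z 35/17≈2.06, Tenant T 40/20≈2, Tenant U 44/25≈1.76, Tenant K 21/14≈1.5.
Take all of Tenant R (8 m², value 49) — 95 m² left.
All 22 m² of Tenant M fit (value 55) — 73 remain.
All 17 m² of Tenant Z fit (value 35) — 56 remain.
All 20 m² of Tenant T fit (value 40) — 36 remain.
All 25 m² of Tenant U fit (value 44) — 11 remain.
Fill the last 11 m² with part of Tenant K: 11/14 of it earns 16.5.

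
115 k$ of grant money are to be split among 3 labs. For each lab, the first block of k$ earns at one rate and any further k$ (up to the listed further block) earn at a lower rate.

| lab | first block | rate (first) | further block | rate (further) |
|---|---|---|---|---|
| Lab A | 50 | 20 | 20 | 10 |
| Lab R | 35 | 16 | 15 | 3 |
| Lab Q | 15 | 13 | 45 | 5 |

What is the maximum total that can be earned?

1905

Treat each block as its own option and order by rate: Lab A/tier1 20 > Lab R/tier1 16 > Lab Q/tier1 13 > Lab A/tier2 10 > Lab Q/tier2 5 > Lab R/tier2 3.
Fill Lab A tier1 block (50 at 20) ; 65 left.
Fill Lab R tier1 block (35 at 16) ; 30 left.
Fill Lab Q tier1 block (15 at 13) ; 15 left.
Lab A/tier2: +15 of 20 at 10; pool empty.
Total = 20×50 + 16×35 + 13×15 + 10×15 = 1905.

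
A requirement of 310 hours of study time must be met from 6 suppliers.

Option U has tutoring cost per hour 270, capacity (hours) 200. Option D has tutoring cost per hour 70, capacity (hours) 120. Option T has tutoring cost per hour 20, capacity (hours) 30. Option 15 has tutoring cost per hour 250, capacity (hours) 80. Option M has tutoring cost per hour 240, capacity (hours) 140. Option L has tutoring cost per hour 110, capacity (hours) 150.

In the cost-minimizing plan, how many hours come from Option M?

Fill from the cheapest supplier first.
Option T (20): use full 30 ; 280 hours to go.
Take 120 from Option D at 70 ; need 160 more.
Option L (110): use full 150 ; 10 hours to go.
Option M (240): take the remaining 10 ; done.
Option 15, Option U: unused.

10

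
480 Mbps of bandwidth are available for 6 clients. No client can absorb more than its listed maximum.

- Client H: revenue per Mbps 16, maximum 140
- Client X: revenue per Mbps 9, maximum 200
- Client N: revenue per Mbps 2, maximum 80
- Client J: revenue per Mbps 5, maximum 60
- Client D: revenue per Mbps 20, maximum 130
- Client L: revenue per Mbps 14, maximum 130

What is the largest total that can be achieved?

Highest revenue per Mbps first: Client D 20 > Client H 16 > Client L 14 > Client X 9 > Client J 5 > Client N 2.
Give Client D 130 to hit its cap of 130 → 350 left.
Client H: +140 to 140 (cap) → 210 left.
Give Client L 130 to hit its cap of 130 → 80 left.
Client X: +80 (room for 200) → 80. Pool exhausted.
Total = 16×140 + 9×80 + 20×130 + 14×130 = 7380.

7380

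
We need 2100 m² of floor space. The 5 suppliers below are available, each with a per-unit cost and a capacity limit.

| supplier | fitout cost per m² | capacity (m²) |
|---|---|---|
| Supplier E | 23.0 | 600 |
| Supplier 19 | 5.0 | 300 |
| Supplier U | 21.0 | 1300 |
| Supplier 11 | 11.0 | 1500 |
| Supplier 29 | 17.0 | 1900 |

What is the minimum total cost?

Use suppliers in increasing cost order.
Supplier 19 at 5.0: take all 300 m² → 1800 still needed.
Supplier 11 at 11.0: take all 1500 m² → 300 still needed.
Supplier 29 at 17.0: take 300 of its 1900 → requirement met.
Supplier U, Supplier E: unused.
Cost = 300×5.0 + 1500×11.0 + 300×17.0 = 23100.

23100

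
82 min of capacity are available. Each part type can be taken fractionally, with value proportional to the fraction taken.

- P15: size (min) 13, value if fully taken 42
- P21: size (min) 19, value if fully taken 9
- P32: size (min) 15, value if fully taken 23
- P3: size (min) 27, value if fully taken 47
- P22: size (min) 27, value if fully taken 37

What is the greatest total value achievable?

149

Sort by value density: P15 42/13≈3.23, P3 47/27≈1.74, P32 23/15≈1.53, P22 37/27≈1.37, P21 9/19≈0.474.
P15: take in full, 13 min for value 42 → 69 left.
All 27 min of P3 fit (value 47) → 42 remain.
All 15 min of P32 fit (value 23) → 27 remain.
Take all of P22 (27 min, value 37) → 0 min left.
Total value = 149.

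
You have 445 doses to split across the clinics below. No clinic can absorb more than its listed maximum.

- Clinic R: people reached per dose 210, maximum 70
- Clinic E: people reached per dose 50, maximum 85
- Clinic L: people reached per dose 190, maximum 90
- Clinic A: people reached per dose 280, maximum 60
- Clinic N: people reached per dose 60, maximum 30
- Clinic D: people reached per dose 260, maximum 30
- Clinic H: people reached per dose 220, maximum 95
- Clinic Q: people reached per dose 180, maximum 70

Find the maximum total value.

Rank by people reached per dose: Clinic A 280 > Clinic D 260 > Clinic H 220 > Clinic R 210 > Clinic L 190 > Clinic Q 180 > Clinic N 60 > Clinic E 50.
Clinic A takes 60 to reach its cap of 60 — 385 left.
Clinic D: +30 to 30 (cap) — 355 left.
Clinic H takes 95 to reach its cap of 95 — 260 left.
Clinic R takes 70 to reach its cap of 70 — 190 left.
Clinic L: +90 to 90 (cap) — 100 left.
Clinic Q: +70 to 70 (cap) — 30 left.
Clinic N: +30 to 30 (cap) — 0 left.
Total = 210×70 + 190×90 + 280×60 + 60×30 + 260×30 + 220×95 + 180×70 = 91700.

91700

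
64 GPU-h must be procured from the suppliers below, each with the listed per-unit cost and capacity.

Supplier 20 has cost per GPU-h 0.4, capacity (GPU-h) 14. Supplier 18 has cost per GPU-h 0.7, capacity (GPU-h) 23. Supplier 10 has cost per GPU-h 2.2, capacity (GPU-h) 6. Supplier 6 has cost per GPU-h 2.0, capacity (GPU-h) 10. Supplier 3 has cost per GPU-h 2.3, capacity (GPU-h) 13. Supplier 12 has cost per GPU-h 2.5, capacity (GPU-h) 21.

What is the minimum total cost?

80.2

Fill from the cheapest supplier first.
Supplier 20 (0.4): use full 14 — 50 GPU-h to go.
Supplier 18 (0.7): use full 23 — 27 GPU-h to go.
Supplier 6 (2.0): use full 10 — 17 GPU-h to go.
Take 6 from Supplier 10 at 2.2 — need 11 more.
Supplier 3 (2.3): take the remaining 11 — done.
Supplier 12: unused.
Cost = 14×0.4 + 23×0.7 + 10×2.0 + 6×2.2 + 11×2.3 = 80.2.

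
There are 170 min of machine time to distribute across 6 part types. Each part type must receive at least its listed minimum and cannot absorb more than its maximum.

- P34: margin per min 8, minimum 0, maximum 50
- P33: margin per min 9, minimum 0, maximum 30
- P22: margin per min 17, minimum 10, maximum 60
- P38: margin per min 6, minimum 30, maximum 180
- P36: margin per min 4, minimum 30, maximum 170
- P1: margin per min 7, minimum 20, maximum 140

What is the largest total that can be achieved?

1730

Meeting every minimum uses 0+0+10+30+30+20 = 90 min, leaving 80.
Rank by margin per min: P22 17 > P33 9 > P34 8 > P1 7 > P38 6 > P36 4.
P22 takes 50 more to reach its cap of 60 — 30 left.
P33 takes 30 more to reach its cap of 30 — 0 left.
Total = 9×30 + 17×60 + 6×30 + 4×30 + 7×20 = 1730.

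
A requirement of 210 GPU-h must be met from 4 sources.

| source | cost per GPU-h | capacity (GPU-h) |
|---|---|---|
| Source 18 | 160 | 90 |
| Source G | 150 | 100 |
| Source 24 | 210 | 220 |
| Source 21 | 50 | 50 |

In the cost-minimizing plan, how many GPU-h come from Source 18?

Cheapest first:
Source 21 at 50: take all 50 GPU-h → 160 still needed.
Source G at 150: take all 100 GPU-h → 60 still needed.
Source 18 at 160: take 60 of its 90 → requirement met.
Source 24: unused.

60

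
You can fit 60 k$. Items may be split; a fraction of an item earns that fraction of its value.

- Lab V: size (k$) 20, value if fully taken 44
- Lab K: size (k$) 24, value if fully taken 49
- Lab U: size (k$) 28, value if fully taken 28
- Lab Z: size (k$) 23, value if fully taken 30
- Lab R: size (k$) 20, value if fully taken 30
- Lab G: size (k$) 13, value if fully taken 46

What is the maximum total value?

143.5

Sort by value density: Lab G 46/13≈3.54, Lab V 44/20≈2.2, Lab K 49/24≈2.04, Lab R 30/20≈1.5, Lab Z 30/23≈1.3, Lab U 28/28≈1.
Take all of Lab G (13 k$, value 46) ; 47 k$ left.
All 20 k$ of Lab V fit (value 44) ; 27 remain.
All 24 k$ of Lab K fit (value 49) ; 3 remain.
Only 3 k$ remain; take 3/20 of Lab R for value 30×3/20 = 4.5.
Total value = 143.5.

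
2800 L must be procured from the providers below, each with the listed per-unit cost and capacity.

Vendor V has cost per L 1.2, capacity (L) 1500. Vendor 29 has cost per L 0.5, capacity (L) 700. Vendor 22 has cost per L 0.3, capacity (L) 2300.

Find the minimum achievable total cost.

940

Cheapest first:
Vendor 22 at 0.3: take all 2300 L — 500 still needed.
Take 500 from Vendor 29 at 0.5 to finish.
Vendor V: unused.
Cost = 2300×0.3 + 500×0.5 = 940.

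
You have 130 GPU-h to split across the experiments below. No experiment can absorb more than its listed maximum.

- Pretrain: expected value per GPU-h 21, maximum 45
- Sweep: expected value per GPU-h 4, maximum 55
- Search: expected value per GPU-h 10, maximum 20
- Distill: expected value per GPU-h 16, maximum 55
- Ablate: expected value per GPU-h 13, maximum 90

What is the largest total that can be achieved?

Order the experiments by expected value per GPU-h: Pretrain 21 > Distill 16 > Ablate 13 > Search 10 > Sweep 4.
Pretrain: +45 to 45 (cap) → 85 left.
Distill takes 55 to reach its cap of 55 → 30 left.
Only 30 left; Ablate takes them to reach 30.
Total = 21×45 + 16×55 + 13×30 = 2215.

2215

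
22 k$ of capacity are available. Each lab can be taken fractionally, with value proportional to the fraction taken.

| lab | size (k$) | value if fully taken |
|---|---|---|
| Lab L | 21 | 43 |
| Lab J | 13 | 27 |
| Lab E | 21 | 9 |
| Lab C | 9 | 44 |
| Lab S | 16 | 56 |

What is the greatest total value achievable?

Best value per unit of size first: Lab C 44/9≈4.89, Lab S 56/16≈3.5, Lab J 27/13≈2.08, Lab L 43/21≈2.05, Lab E 9/21≈0.429.
Take all of Lab C (9 k$, value 44) ; 13 k$ left.
Only 13 k$ remain; take 13/16 of Lab S for value 56×13/16 = 45.5.
Total value = 89.5.

89.5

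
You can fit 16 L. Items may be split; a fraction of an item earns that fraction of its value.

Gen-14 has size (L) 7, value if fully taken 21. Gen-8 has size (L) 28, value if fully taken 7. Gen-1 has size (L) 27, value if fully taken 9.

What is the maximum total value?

24

Rank by value-to-size ratio: Gen-14 21/7≈3, Gen-1 9/27≈0.333, Gen-8 7/28≈0.25.
All 7 L of Gen-14 fit (value 21) — 9 remain.
Fill the last 9 L with part of Gen-1: 9/27 of it earns 3.
Total value = 24.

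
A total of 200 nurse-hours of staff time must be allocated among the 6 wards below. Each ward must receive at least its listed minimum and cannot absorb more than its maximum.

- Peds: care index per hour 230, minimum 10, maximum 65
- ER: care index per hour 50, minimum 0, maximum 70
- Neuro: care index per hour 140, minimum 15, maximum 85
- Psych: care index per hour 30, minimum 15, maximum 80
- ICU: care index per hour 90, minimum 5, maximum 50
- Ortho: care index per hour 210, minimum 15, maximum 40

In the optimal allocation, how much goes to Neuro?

75

Meeting every minimum uses 10+0+15+15+5+15 = 60 nurse-hours, leaving 140.
Order the wards by care index per hour: Peds 230 > Ortho 210 > Neuro 140 > ICU 90 > ER 50 > Psych 30.
Peds: +55 to 65 (cap) ; 85 left.
Give Ortho 25 more to hit its cap of 40 ; 60 left.
Neuro: +60 (room for 70) → 75. Pool exhausted.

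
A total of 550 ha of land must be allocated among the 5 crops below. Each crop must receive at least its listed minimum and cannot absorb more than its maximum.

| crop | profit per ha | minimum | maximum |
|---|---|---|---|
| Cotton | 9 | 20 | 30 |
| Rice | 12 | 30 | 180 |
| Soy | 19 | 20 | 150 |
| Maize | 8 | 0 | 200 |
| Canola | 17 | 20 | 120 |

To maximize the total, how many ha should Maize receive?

70

Meeting every minimum uses 20+30+20+0+20 = 90 ha, leaving 460.
Rank by profit per ha: Soy 19 > Canola 17 > Rice 12 > Cotton 9 > Maize 8.
Soy: +130 to 150 (cap) — 330 left.
Canola takes 100 more to reach its cap of 120 — 230 left.
Give Rice 150 more to hit its cap of 180 — 80 left.
Cotton: +10 to 30 (cap) — 70 left.
Only 70 left; Maize takes them to reach 70.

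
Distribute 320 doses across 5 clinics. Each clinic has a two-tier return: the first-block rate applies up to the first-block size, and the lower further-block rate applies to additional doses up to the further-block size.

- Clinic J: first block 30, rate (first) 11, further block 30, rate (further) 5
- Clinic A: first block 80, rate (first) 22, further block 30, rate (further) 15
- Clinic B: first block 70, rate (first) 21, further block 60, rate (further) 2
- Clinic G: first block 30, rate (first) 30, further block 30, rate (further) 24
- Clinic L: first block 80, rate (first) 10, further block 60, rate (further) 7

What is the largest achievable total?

6130

Order all 10 blocks by rate: Clinic G/T1 30 > Clinic G/T2 24 > Clinic A/T1 22 > Clinic B/T1 21 > Clinic A/T2 15 > Clinic J/T1 11 > Clinic L/T1 10 > Clinic L/T2 7 > Clinic J/T2 5 > Clinic B/T2 2.
Fill Clinic G T1 block (30 at 30) ; 290 left.
Fill Clinic G T2 block (30 at 24) ; 260 left.
Fill Clinic A T1 block (80 at 22) ; 180 left.
Fill Clinic B T1 block (70 at 21) ; 110 left.
Fill Clinic A T2 block (30 at 15) ; 80 left.
Clinic J T1 at 11: fill all 30 ; 50 left.
Clinic L/T1: +50 of 80 at 10; pool empty.
Total = 30×30 + 24×30 + 22×80 + 21×70 + 15×30 + 11×30 + 10×50 = 6130.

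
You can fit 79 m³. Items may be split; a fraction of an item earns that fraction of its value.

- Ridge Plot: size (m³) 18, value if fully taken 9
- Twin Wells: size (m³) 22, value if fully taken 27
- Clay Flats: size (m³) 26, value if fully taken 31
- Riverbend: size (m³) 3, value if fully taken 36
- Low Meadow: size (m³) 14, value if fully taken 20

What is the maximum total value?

Best value per unit of size first: Riverbend 36/3≈12, Low Meadow 20/14≈1.43, Twin Wells 27/22≈1.23, Clay Flats 31/26≈1.19, Ridge Plot 9/18≈0.5.
All 3 m³ of Riverbend fit (value 36) — 76 remain.
Low Meadow: take in full, 14 m³ for value 20 — 62 left.
Twin Wells: take in full, 22 m³ for value 27 — 40 left.
Take all of Clay Flats (26 m³, value 31) — 14 m³ left.
14 m³ left: a 14/18 share of Ridge Plot gives 9×14/18 = 7.
Total value = 121.

121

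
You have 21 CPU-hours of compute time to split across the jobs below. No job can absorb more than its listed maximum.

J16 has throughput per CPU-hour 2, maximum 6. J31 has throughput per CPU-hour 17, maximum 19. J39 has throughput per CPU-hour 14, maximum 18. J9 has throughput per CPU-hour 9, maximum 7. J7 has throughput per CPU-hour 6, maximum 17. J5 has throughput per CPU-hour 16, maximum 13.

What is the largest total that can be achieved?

Highest throughput per CPU-hour first: J31 17 > J5 16 > J39 14 > J9 9 > J7 6 > J16 2.
J31: +19 to 19 (cap) → 2 left.
Only 2 left; J5 takes them to reach 2.
Total = 17×19 + 16×2 = 355.

355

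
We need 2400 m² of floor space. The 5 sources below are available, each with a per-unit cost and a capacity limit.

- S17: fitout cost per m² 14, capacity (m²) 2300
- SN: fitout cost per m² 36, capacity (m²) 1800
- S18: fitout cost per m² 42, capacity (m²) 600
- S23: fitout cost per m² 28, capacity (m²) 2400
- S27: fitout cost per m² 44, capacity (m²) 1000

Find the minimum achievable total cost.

Fill from the cheapest source first.
S17 (14): use full 2300 → 100 m² to go.
S23 at 28: take 100 of its 2400 → requirement met.
SN, S18, S27: unused.
Cost = 2300×14 + 100×28 = 35000.

35000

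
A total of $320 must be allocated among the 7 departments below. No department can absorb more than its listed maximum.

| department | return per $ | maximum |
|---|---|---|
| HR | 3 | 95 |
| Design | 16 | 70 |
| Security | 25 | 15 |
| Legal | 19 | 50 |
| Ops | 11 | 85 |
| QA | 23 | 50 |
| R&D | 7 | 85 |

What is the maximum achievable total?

4880

Rank by return per $: Security 25 > QA 23 > Legal 19 > Design 16 > Ops 11 > R&D 7 > HR 3.
Give Security 15 to hit its cap of 15 ; 305 left.
Give QA 50 to hit its cap of 50 ; 255 left.
Legal: +50 to 50 (cap) ; 205 left.
Give Design 70 to hit its cap of 70 ; 135 left.
Ops takes 85 to reach its cap of 85 ; 50 left.
Only 50 left; R&D takes them to reach 50.
Total = 16×70 + 25×15 + 19×50 + 11×85 + 23×50 + 7×50 = 4880.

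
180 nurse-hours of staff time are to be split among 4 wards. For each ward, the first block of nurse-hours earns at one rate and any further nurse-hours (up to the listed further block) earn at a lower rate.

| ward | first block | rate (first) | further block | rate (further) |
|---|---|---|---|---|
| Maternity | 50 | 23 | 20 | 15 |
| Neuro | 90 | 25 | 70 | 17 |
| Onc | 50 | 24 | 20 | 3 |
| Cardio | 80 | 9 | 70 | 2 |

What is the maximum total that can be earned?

Order all 8 blocks by rate: Neuro/tier1 25 > Onc/tier1 24 > Maternity/tier1 23 > Neuro/tier2 17 > Maternity/tier2 15 > Cardio/tier1 9 > Onc/tier2 3 > Cardio/tier2 2.
Neuro/tier1 (25): +90 — 90 left.
Onc tier1 at 24: fill all 50 — 40 left.
Maternity tier1 at 23: only 40 left, fill 40.
Total = 25×90 + 24×50 + 23×40 = 4370.

4370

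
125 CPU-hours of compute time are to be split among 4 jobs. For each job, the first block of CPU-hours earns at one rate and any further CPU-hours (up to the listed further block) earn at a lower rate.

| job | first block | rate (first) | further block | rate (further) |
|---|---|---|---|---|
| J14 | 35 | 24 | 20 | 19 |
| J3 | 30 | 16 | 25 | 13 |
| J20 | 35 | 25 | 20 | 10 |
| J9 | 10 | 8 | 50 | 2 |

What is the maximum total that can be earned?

Rank every tier by rate: J20/T1 25 > J14/T1 24 > J14/T2 19 > J3/T1 16 > J3/T2 13 > J20/T2 10 > J9/T1 8 > J9/T2 2.
Fill J20 T1 block (35 at 25) ; 90 left.
J14 T1 at 24: fill all 35 ; 55 left.
J14 T2 at 19: fill all 20 ; 35 left.
J3 T1 at 16: fill all 30 ; 5 left.
J3 T2 at 13: only 5 left, fill 5.
Total = 25×35 + 24×35 + 19×20 + 16×30 + 13×5 = 2640.

2640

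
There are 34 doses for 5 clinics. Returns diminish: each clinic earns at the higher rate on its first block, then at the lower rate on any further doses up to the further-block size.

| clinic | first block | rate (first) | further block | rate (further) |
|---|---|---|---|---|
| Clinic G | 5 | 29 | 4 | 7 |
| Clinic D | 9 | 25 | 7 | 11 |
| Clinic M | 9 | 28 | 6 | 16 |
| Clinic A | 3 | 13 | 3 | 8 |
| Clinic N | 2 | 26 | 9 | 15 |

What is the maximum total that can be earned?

Rank every tier by rate: Clinic G/tier1 29 > Clinic M/tier1 28 > Clinic N/tier1 26 > Clinic D/tier1 25 > Clinic M/tier2 16 > Clinic N/tier2 15 > Clinic A/tier1 13 > Clinic D/tier2 11 > Clinic A/tier2 8 > Clinic G/tier2 7.
Clinic G/tier1 (29): +5 ; 29 left.
Clinic M tier1 at 28: fill all 9 ; 20 left.
Clinic N/tier1 (26): +2 ; 18 left.
Fill Clinic D tier1 block (9 at 25) ; 9 left.
Clinic M/tier2 (16): +6 ; 3 left.
3 remain; put them into Clinic N tier2 at 15.
Total = 29×5 + 28×9 + 26×2 + 25×9 + 16×6 + 15×3 = 815.

815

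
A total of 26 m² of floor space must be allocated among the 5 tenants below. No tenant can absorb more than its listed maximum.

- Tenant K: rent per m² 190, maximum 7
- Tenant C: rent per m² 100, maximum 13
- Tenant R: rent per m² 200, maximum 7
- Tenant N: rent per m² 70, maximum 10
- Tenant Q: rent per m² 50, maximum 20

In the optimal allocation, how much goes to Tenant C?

12

Order the tenants by rent per m²: Tenant R 200 > Tenant K 190 > Tenant C 100 > Tenant N 70 > Tenant Q 50.
Tenant R takes 7 to reach its cap of 7 — 19 left.
Tenant K takes 7 to reach its cap of 7 — 12 left.
Only 12 left; Tenant C takes them to reach 12.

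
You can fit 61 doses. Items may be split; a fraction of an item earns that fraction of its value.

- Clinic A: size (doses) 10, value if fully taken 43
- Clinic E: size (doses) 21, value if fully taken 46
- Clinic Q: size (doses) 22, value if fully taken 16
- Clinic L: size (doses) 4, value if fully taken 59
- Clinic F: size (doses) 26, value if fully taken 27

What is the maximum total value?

175

Sort by value density: Clinic L 59/4≈14.8, Clinic A 43/10≈4.3, Clinic E 46/21≈2.19, Clinic F 27/26≈1.04, Clinic Q 16/22≈0.727.
Take all of Clinic L (4 doses, value 59) — 57 doses left.
Take all of Clinic A (10 doses, value 43) — 47 doses left.
All 21 doses of Clinic E fit (value 46) — 26 remain.
All 26 doses of Clinic F fit (value 27) — 0 remain.
Total value = 175.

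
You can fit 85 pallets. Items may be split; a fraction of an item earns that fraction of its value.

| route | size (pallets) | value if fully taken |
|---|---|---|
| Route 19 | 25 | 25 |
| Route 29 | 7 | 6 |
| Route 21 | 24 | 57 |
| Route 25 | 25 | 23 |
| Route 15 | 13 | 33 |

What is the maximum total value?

136.16

Sort by value density: Route 15 33/13≈2.54, Route 21 57/24≈2.38, Route 19 25/25≈1, Route 25 23/25≈0.92, Route 29 6/7≈0.857.
Route 15: take in full, 13 pallets for value 33 ; 72 left.
Route 21: take in full, 24 pallets for value 57 ; 48 left.
Take all of Route 19 (25 pallets, value 25) ; 23 pallets left.
Fill the last 23 pallets with part of Route 25: 23/25 of it earns 21.16.
Total value = 136.16.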